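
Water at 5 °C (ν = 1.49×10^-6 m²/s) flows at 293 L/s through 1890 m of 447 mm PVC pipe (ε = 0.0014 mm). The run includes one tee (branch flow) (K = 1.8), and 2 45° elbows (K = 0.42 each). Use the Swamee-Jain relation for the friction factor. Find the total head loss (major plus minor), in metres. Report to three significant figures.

H_L ≈ 10.1 m

V = 4Q/(πD²) = 1.867 m/s; V²/2g = 0.1777 m
Re = 5.60×10^5, ε/D = 3.13×10^-6 → f = 0.01288 (Swamee-Jain)
Major: h_f = f(L/D)·V²/2g = 0.01288·4228·0.1777 = 9.679 m
Minor: ΣK = 2.64; h_m = ΣK·V²/2g = 0.4691 m
Total H_L = 9.679 + 0.4691 = 10.15 m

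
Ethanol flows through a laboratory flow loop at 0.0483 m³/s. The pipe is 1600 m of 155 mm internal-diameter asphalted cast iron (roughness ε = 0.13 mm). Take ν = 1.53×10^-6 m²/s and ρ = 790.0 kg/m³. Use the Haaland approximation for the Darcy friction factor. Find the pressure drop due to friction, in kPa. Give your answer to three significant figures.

Δp ≈ 533 kPa

V = 4Q/(πD²) = 4·0.0483/(π·0.155²) = 2.560 m/s
Re = VD/ν = 2.560·0.155/1.53×10^-6 = 2.59×10^5 → turbulent
ε/D = 0.13/155 = 8.39×10^-4
Haaland: f = 0.01995
h_f = f(L/D)V²/(2g) = 0.01995·(1600/0.155)·2.560²/(2·9.81) = 68.78 m
Δp = ρg·h_f = 790.0·9.81·68.78 = 533.0 kPa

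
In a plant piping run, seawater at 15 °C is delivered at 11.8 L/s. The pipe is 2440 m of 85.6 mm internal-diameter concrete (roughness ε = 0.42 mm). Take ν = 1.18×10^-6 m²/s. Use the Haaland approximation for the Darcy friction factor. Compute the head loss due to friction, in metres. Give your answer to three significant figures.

V = 4Q/(πD²) = 4·0.0118/(π·0.0856²) = 2.050 m/s
Re = VD/ν = 2.050·0.0856/1.18×10^-6 = 1.49×10^5 → turbulent
ε/D = 0.42/85.6 = 0.00491
Haaland: f = 0.03084
h_f = f(L/D)V²/(2g) = 0.03084·(2440/0.0856)·2.050²/(2·9.81) = 188.4 m

h_f ≈ 188 m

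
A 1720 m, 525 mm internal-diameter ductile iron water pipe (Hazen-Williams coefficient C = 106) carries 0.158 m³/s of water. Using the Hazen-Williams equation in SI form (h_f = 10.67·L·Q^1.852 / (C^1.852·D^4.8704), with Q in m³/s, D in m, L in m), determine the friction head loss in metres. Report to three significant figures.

h_f = 10.67·1720·0.158^1.852 / (106^1.852·0.525^4.8704) = 2.464 m

h_f ≈ 2.46 m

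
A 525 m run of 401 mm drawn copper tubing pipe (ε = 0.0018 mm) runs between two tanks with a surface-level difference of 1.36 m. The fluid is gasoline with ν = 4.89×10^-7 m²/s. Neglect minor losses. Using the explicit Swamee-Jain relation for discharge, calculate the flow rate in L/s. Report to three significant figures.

Q ≈ 167 L/s

Swamee-Jain (Type II): Q = -0.965·√(gD⁵h_f/L)·ln[ε/(3.7D) + √(3.17ν²L/(gD³h_f))]
√(gD⁵h_f/L) = √(9.81·0.401⁵·1.36/525) = 0.01623
ε/(3.7D) = 1.21×10^-6; √(3.17ν²L/(gD³h_f)) = 2.15×10^-5
Q = -0.965·0.01623·ln(2.272×10^-5) = 0.1675 m³/s
Check: V = 1.33 m/s, Re = 1.09×10^6, f = 0.01156, h_f = 1.36 m ≈ 1.36 m ✓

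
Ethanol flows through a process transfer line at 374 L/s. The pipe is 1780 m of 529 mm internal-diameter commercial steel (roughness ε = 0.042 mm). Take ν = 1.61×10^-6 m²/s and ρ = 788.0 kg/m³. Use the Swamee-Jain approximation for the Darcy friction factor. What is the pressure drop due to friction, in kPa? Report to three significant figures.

Δp ≈ 53.8 kPa

V = 4Q/(πD²) = 4·0.374/(π·0.529²) = 1.702 m/s
Re = VD/ν = 1.702·0.529/1.61×10^-6 = 5.59×10^5 → turbulent
ε/D = 0.042/529 = 7.94×10^-5
Swamee-Jain: f = 0.01403
h_f = f(L/D)V²/(2g) = 0.01403·(1780/0.529)·1.702²/(2·9.81) = 6.966 m
Δp = ρg·h_f = 788.0·9.81·6.966 = 53.85 kPa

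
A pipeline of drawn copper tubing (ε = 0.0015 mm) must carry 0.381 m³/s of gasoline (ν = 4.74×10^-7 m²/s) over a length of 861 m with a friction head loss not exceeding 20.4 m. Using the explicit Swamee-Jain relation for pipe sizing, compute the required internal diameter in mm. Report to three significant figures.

D ≈ 348 mm

Swamee-Jain (Type III): D = 0.66·[ε^1.25·(LQ²/(gh_f))^4.75 + ν·Q^9.4·(L/(gh_f))^5.2]^0.04
LQ²/(gh_f) = 0.6245; L/(gh_f) = 4.302
Term 1 = ε^1.25·(…)^4.75 = 5.61×10^-9; Term 2 = ν·Q^9.4·(…)^5.2 = 1.08×10^-7
D = 0.66·(5.61×10^-9 + 1.08×10^-7)^0.04 = 0.3481 m = 348 mm
Check: V = 4.00 m/s, Re = 2.94×10^6, f = 0.009969, h_f = 20.1 m ≈ 20.4 m ✓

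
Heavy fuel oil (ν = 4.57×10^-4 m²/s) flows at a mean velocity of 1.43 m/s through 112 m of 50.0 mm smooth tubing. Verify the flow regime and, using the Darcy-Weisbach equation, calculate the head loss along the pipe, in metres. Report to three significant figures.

Re = VD/ν = 1.43·0.05000/4.57×10^-4 = 156 → laminar (Re < 2300)
f = 64/Re = 0.4091
h_f = f(L/D)V²/(2g) = 0.4091·(112/0.05000)·1.43²/(2·9.81) = 95.50 m

h_f ≈ 95.5 m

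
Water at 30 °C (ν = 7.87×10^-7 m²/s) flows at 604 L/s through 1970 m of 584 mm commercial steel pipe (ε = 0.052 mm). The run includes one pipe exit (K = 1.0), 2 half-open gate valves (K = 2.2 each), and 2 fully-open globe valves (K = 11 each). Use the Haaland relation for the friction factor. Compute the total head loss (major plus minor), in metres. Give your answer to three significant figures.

H_L ≈ 18.2 m

V = 4Q/(πD²) = 2.255 m/s; V²/2g = 0.2591 m
Re = 1.67×10^6, ε/D = 8.90×10^-5 → f = 0.01267 (Haaland)
Major: h_f = f(L/D)·V²/2g = 0.01267·3373·0.2591 = 11.07 m
Minor: ΣK = 27.4; h_m = ΣK·V²/2g = 7.101 m
Total H_L = 11.07 + 7.101 = 18.18 m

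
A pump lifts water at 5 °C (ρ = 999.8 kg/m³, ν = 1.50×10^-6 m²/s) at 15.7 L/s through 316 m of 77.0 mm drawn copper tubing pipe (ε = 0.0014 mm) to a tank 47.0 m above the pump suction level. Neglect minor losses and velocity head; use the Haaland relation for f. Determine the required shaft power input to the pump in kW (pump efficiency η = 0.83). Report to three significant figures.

V = 4Q/(πD²) = 3.372 m/s; Re = 1.73×10^5; ε/D = 1.82×10^-5; f = 0.01605
h_f = f(L/D)V²/2g = 38.15 m
Total head H = z + h_f = 47.0 + 38.15 = 85.15 m
P_hyd = ρgQH = 999.8·9.81·0.0157·85.15 = 13.11 kW
P_shaft = P_hyd/η = 13.11/0.83 = 15.80 kW

P_shaft ≈ 15.8 kW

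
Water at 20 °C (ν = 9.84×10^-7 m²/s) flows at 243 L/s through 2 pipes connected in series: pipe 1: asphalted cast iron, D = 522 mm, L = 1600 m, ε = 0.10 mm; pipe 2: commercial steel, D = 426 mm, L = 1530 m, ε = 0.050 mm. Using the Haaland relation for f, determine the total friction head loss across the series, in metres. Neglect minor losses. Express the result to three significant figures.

Pipe 1: V = 1.135 m/s, Re = 6.02×10^5, ε/D = 1.92×10^-4, f = 0.01498, h_1 = f(L/D)V²/2g = 3.018 m
Pipe 2: V = 1.705 m/s, Re = 7.38×10^5, ε/D = 1.17×10^-4, f = 0.01391, h_2 = f(L/D)V²/2g = 7.403 m
Series → Q common, losses add: H = Σh = 10.42 m

H ≈ 10.4 m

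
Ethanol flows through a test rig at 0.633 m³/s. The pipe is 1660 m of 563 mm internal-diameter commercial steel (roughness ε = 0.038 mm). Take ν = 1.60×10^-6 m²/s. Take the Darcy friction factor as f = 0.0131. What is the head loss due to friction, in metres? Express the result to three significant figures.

V = 4Q/(πD²) = 4·0.633/(π·0.563²) = 2.543 m/s
h_f = f(L/D)V²/(2g) = 0.01310·(1660/0.563)·2.543²/(2·9.81) = 12.73 m

h_f ≈ 12.7 m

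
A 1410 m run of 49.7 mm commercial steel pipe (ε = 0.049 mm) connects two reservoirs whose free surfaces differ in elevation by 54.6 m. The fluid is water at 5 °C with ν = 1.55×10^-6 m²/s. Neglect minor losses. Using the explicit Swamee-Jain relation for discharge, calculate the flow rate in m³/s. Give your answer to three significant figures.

Swamee-Jain (Type II): Q = -0.965·√(gD⁵h_f/L)·ln[ε/(3.7D) + √(3.17ν²L/(gD³h_f))]
√(gD⁵h_f/L) = √(9.81·0.0497⁵·54.6/1410) = 3.394×10^-4
ε/(3.7D) = 2.66×10^-4; √(3.17ν²L/(gD³h_f)) = 4.04×10^-4
Q = -0.965·3.394×10^-4·ln(6.706×10^-4) = 0.002393 m³/s
Check: V = 1.23 m/s, Re = 3.96×10^4, f = 0.02496, h_f = 54.9 m ≈ 54.6 m ✓

Q ≈ 0.00239 m³/s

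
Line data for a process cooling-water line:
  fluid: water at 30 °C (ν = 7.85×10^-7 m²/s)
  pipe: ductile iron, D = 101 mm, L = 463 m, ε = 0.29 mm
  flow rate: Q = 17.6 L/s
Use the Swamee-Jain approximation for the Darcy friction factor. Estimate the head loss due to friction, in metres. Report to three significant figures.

V = 4Q/(πD²) = 4·0.0176/(π·0.101²) = 2.197 m/s
Re = VD/ν = 2.197·0.101/7.85×10^-7 = 2.83×10^5 → turbulent
ε/D = 0.29/101 = 0.00287
Swamee-Jain: f = 0.02649
h_f = f(L/D)V²/(2g) = 0.02649·(463/0.101)·2.197²/(2·9.81) = 29.87 m

h_f ≈ 29.9 m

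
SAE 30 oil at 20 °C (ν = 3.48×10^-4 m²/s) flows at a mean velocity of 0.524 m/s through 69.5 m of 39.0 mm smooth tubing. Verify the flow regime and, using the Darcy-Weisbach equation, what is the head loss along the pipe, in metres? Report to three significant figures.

h_f ≈ 27.2 m

Re = VD/ν = 0.524·0.03900/3.48×10^-4 = 58.7 → laminar (Re < 2300)
f = 64/Re = 1.090
h_f = f(L/D)V²/(2g) = 1.090·(69.5/0.03900)·0.524²/(2·9.81) = 27.18 m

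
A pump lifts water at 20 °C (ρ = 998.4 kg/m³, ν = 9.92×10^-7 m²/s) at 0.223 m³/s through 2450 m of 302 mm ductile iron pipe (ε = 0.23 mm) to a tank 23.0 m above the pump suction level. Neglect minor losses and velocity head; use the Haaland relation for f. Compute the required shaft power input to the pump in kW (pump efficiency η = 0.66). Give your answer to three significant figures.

P_shaft ≈ 325 kW

V = 4Q/(πD²) = 3.113 m/s; Re = 9.48×10^5; ε/D = 7.62×10^-4; f = 0.01877
h_f = f(L/D)V²/2g = 75.24 m
Total head H = z + h_f = 23.0 + 75.24 = 98.24 m
P_hyd = ρgQH = 998.4·9.81·0.223·98.24 = 214.6 kW
P_shaft = P_hyd/η = 214.6/0.66 = 325.1 kW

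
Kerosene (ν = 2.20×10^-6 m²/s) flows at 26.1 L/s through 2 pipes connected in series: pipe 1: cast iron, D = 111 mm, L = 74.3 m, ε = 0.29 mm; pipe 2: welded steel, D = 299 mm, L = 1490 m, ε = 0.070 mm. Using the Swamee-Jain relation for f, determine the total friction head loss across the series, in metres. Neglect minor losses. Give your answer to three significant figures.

Pipe 1: V = 2.697 m/s, Re = 1.36×10^5, ε/D = 0.00261, f = 0.02646, h_1 = f(L/D)V²/2g = 6.567 m
Pipe 2: V = 0.3717 m/s, Re = 5.05×10^4, ε/D = 2.34×10^-4, f = 0.02164, h_2 = f(L/D)V²/2g = 0.7593 m
Series → Q common, losses add: H = Σh = 7.326 m

H ≈ 7.33 m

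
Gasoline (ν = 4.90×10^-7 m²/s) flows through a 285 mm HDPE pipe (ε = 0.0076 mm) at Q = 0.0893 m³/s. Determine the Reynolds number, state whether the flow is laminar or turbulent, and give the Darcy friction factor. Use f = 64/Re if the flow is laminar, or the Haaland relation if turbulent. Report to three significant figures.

V = 4Q/(πD²) = 1.400 m/s
Re = VD/ν = 1.400·0.285/4.90×10^-7 = 8.14×10^5
Re > 4000 → turbulent; ε/D = 2.67×10^-5
Haaland: f = 0.01244

Re ≈ 8.14×10^5; turbulent; f ≈ 0.0124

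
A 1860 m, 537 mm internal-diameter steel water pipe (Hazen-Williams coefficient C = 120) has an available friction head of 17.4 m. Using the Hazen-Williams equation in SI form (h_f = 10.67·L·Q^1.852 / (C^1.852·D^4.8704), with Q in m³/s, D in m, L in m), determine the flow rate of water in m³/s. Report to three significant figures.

Q ≈ 0.523 m³/s

Rearranging: Q = [h_f·C^1.852·D^4.8704 / (10.67·L)]^(1/1.852)
Q = [17.4·120^1.852·0.537^4.8704 / (10.67·1860)]^0.540 = 0.5228 m³/s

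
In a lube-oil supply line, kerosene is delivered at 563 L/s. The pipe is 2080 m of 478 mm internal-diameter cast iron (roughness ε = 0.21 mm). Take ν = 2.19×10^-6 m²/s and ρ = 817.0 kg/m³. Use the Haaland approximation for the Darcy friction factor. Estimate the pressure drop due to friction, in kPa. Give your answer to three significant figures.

V = 4Q/(πD²) = 4·0.563/(π·0.478²) = 3.137 m/s
Re = VD/ν = 3.137·0.478/2.19×10^-6 = 6.85×10^5 → turbulent
ε/D = 0.21/478 = 4.39×10^-4
Haaland: f = 0.01695
h_f = f(L/D)V²/(2g) = 0.01695·(2080/0.478)·3.137²/(2·9.81) = 37.00 m
Δp = ρg·h_f = 817.0·9.81·37.00 = 296.5 kPa

Δp ≈ 297 kPa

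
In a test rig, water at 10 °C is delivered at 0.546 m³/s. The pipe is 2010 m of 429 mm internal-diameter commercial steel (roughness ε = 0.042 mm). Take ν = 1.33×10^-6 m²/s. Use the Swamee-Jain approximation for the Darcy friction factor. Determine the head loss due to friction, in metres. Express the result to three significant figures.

V = 4Q/(πD²) = 4·0.546/(π·0.429²) = 3.777 m/s
Re = VD/ν = 3.777·0.429/1.33×10^-6 = 1.22×10^6 → turbulent
ε/D = 0.042/429 = 9.79×10^-5
Swamee-Jain: f = 0.01327
h_f = f(L/D)V²/(2g) = 0.01327·(2010/0.429)·3.777²/(2·9.81) = 45.20 m

h_f ≈ 45.2 m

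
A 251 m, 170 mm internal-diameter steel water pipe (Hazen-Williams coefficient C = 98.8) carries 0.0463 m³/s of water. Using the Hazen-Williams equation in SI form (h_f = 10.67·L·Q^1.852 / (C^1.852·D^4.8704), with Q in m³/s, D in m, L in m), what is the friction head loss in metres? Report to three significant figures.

h_f ≈ 10.2 m

h_f = 10.67·251·0.0463^1.852 / (98.8^1.852·0.170^4.8704) = 10.24 m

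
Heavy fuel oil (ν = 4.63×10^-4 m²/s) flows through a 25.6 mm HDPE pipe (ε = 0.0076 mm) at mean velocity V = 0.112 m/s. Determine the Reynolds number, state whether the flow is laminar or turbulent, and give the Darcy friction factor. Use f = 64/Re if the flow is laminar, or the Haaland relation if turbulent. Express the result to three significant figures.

Re = VD/ν = 0.1120·0.0256/4.63×10^-4 = 6.19
Re < 2300 → laminar → f = 64/Re = 10.33

Re ≈ 6.19; laminar; f = 64/Re ≈ 10.3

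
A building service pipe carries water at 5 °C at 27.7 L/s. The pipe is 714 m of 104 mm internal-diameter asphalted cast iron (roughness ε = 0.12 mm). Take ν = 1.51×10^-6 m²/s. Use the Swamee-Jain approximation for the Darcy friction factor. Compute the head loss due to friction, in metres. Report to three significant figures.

V = 4Q/(πD²) = 4·0.0277/(π·0.104²) = 3.261 m/s
Re = VD/ν = 3.261·0.104/1.51×10^-6 = 2.25×10^5 → turbulent
ε/D = 0.12/104 = 0.00115
Swamee-Jain: f = 0.02165
h_f = f(L/D)V²/(2g) = 0.02165·(714/0.104)·3.261²/(2·9.81) = 80.53 m

h_f ≈ 80.5 m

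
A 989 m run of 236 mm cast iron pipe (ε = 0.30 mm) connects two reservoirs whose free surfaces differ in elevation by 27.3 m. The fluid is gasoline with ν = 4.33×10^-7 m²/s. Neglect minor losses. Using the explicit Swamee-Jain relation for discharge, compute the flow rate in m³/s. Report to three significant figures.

Q ≈ 0.108 m³/s

Swamee-Jain (Type II): Q = -0.965·√(gD⁵h_f/L)·ln[ε/(3.7D) + √(3.17ν²L/(gD³h_f))]
√(gD⁵h_f/L) = √(9.81·0.236⁵·27.3/989) = 0.01408
ε/(3.7D) = 3.44×10^-4; √(3.17ν²L/(gD³h_f)) = 1.29×10^-5
Q = -0.965·0.01408·ln(3.565×10^-4) = 0.1079 m³/s
Check: V = 2.47 m/s, Re = 1.34×10^6, f = 0.02110, h_f = 27.4 m ≈ 27.3 m ✓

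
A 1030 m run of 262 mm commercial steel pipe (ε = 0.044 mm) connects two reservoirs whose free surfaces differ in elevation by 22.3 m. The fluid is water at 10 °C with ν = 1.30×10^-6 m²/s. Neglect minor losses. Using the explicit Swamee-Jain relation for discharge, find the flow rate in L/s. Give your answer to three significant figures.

Swamee-Jain (Type II): Q = -0.965·√(gD⁵h_f/L)·ln[ε/(3.7D) + √(3.17ν²L/(gD³h_f))]
√(gD⁵h_f/L) = √(9.81·0.262⁵·22.3/1030) = 0.01619
ε/(3.7D) = 4.54×10^-5; √(3.17ν²L/(gD³h_f)) = 3.75×10^-5
Q = -0.965·0.01619·ln(8.284×10^-5) = 0.1469 m³/s
Check: V = 2.72 m/s, Re = 5.49×10^5, f = 0.01507, h_f = 22.4 m ≈ 22.3 m ✓

Q ≈ 147 L/s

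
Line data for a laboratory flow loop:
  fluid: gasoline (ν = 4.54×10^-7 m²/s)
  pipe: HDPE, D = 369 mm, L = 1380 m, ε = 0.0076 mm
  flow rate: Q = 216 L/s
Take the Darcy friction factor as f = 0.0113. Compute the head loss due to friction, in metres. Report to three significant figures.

V = 4Q/(πD²) = 4·0.216/(π·0.369²) = 2.020 m/s
h_f = f(L/D)V²/(2g) = 0.01130·(1380/0.369)·2.020²/(2·9.81) = 8.787 m

h_f ≈ 8.79 m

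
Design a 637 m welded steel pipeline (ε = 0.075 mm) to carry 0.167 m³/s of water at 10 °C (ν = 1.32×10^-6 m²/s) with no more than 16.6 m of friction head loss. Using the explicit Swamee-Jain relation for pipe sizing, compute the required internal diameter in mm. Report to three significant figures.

D ≈ 273 mm

Swamee-Jain (Type III): D = 0.66·[ε^1.25·(LQ²/(gh_f))^4.75 + ν·Q^9.4·(L/(gh_f))^5.2]^0.04
LQ²/(gh_f) = 0.1091; L/(gh_f) = 3.912
Term 1 = ε^1.25·(…)^4.75 = 1.88×10^-10; Term 2 = ν·Q^9.4·(…)^5.2 = 7.84×10^-11
D = 0.66·(1.88×10^-10 + 7.84×10^-11)^0.04 = 0.2732 m = 273 mm
Check: V = 2.85 m/s, Re = 5.90×10^5, f = 0.01598, h_f = 15.4 m ≈ 16.6 m ✓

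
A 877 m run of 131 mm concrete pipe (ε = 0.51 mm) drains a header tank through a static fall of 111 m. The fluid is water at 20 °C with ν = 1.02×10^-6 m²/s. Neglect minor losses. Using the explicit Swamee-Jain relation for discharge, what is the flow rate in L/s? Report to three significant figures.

Q ≈ 45.6 L/s

Swamee-Jain (Type II): Q = -0.965·√(gD⁵h_f/L)·ln[ε/(3.7D) + √(3.17ν²L/(gD³h_f))]
√(gD⁵h_f/L) = √(9.81·0.131⁵·111/877) = 0.006921
ε/(3.7D) = 0.00105; √(3.17ν²L/(gD³h_f)) = 3.44×10^-5
Q = -0.965·0.006921·ln(0.001087) = 0.04558 m³/s
Check: V = 3.38 m/s, Re = 4.34×10^5, f = 0.02857, h_f = 111 m ≈ 111 m ✓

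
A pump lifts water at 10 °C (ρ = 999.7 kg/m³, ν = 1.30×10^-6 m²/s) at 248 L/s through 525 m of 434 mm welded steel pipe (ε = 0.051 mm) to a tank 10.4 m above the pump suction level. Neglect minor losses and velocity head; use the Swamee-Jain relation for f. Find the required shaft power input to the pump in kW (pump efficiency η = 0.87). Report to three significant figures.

P_shaft ≈ 36.1 kW

V = 4Q/(πD²) = 1.676 m/s; Re = 5.60×10^5; ε/D = 1.18×10^-4; f = 0.01449
h_f = f(L/D)V²/2g = 2.511 m
Total head H = z + h_f = 10.4 + 2.511 = 12.91 m
P_hyd = ρgQH = 999.7·9.81·0.248·12.91 = 31.40 kW
P_shaft = P_hyd/η = 31.40/0.87 = 36.09 kW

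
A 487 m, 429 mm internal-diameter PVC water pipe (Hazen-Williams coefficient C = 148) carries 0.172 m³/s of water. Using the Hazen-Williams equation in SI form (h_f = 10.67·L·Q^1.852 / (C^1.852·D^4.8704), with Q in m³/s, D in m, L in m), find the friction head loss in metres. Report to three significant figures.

h_f ≈ 1.18 m

h_f = 10.67·487·0.172^1.852 / (148^1.852·0.429^4.8704) = 1.177 m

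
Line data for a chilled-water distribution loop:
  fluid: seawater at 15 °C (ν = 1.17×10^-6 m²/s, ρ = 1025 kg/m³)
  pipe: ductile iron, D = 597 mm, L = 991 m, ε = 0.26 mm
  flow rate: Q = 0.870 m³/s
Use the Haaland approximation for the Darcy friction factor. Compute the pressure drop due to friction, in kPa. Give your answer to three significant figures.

Δp ≈ 136 kPa

V = 4Q/(πD²) = 4·0.870/(π·0.597²) = 3.108 m/s
Re = VD/ν = 3.108·0.597/1.17×10^-6 = 1.59×10^6 → turbulent
ε/D = 0.26/597 = 4.36×10^-4
Haaland: f = 0.01654
h_f = f(L/D)V²/(2g) = 0.01654·(991/0.597)·3.108²/(2·9.81) = 13.52 m
Δp = ρg·h_f = 1025·9.81·13.52 = 135.9 kPa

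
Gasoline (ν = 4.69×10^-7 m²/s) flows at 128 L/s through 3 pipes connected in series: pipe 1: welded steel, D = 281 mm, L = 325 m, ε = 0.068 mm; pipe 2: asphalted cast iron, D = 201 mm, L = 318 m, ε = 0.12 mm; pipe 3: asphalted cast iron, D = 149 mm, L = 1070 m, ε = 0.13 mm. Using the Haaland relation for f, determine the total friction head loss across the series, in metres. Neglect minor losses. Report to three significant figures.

H ≈ 405 m

Pipe 1: V = 2.064 m/s, Re = 1.24×10^6, ε/D = 2.42×10^-4, f = 0.01491, h_1 = f(L/D)V²/2g = 3.745 m
Pipe 2: V = 4.034 m/s, Re = 1.73×10^6, ε/D = 5.97×10^-4, f = 0.01765, h_2 = f(L/D)V²/2g = 23.15 m
Pipe 3: V = 7.341 m/s, Re = 2.33×10^6, ε/D = 8.72×10^-4, f = 0.01917, h_3 = f(L/D)V²/2g = 378.0 m
Series → Q common, losses add: H = Σh = 404.9 m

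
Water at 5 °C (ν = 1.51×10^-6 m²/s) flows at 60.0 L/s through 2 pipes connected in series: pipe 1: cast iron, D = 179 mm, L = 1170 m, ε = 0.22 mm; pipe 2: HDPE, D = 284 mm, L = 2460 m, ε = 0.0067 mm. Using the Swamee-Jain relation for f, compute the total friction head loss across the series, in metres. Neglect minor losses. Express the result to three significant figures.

H ≈ 47.5 m

Pipe 1: V = 2.384 m/s, Re = 2.83×10^5, ε/D = 0.00123, f = 0.02170, h_1 = f(L/D)V²/2g = 41.10 m
Pipe 2: V = 0.9472 m/s, Re = 1.78×10^5, ε/D = 2.36×10^-5, f = 0.01609, h_2 = f(L/D)V²/2g = 6.372 m
Series → Q common, losses add: H = Σh = 47.47 m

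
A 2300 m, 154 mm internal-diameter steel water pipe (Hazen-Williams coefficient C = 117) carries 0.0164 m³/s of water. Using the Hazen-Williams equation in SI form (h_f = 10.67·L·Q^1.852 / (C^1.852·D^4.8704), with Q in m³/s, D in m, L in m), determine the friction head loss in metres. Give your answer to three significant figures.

h_f ≈ 16.2 m

h_f = 10.67·2300·0.0164^1.852 / (117^1.852·0.154^4.8704) = 16.24 m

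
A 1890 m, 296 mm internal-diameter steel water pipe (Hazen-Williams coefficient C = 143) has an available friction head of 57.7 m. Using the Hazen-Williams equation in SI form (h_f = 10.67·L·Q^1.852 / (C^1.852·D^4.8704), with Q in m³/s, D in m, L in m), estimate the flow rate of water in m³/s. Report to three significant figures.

Rearranging: Q = [h_f·C^1.852·D^4.8704 / (10.67·L)]^(1/1.852)
Q = [57.7·143^1.852·0.296^4.8704 / (10.67·1890)]^0.540 = 0.2464 m³/s

Q ≈ 0.246 m³/s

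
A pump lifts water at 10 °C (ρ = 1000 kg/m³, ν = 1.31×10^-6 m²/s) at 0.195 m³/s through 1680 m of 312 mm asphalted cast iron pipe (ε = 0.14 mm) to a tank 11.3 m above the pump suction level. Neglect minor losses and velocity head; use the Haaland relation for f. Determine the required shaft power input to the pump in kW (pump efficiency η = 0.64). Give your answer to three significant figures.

P_shaft ≈ 125 kW

V = 4Q/(πD²) = 2.551 m/s; Re = 6.07×10^5; ε/D = 4.49×10^-4; f = 0.01709
h_f = f(L/D)V²/2g = 30.52 m
Total head H = z + h_f = 11.3 + 30.52 = 41.82 m
P_hyd = ρgQH = 1000·9.81·0.195·41.82 = 80.00 kW
P_shaft = P_hyd/η = 80.00/0.64 = 125.0 kW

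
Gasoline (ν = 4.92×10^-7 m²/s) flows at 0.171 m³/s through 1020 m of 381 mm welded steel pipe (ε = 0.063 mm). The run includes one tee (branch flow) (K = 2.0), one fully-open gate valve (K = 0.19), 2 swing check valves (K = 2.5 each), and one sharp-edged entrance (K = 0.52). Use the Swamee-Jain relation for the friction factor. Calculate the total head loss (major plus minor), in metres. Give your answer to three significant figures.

V = 4Q/(πD²) = 1.500 m/s; V²/2g = 0.1147 m
Re = 1.16×10^6, ε/D = 1.65×10^-4 → f = 0.01424 (Swamee-Jain)
Major: h_f = f(L/D)·V²/2g = 0.01424·2677·0.1147 = 4.373 m
Minor: ΣK = 7.71; h_m = ΣK·V²/2g = 0.8840 m
Total H_L = 4.373 + 0.8840 = 5.257 m

H_L ≈ 5.26 m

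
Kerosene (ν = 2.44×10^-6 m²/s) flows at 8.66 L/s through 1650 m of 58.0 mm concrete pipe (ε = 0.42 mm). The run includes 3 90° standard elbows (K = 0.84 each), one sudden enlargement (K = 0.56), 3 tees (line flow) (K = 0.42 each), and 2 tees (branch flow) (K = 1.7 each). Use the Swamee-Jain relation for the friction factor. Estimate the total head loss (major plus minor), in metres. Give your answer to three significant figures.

H_L ≈ 554 m

V = 4Q/(πD²) = 3.278 m/s; V²/2g = 0.5476 m
Re = 7.79×10^4, ε/D = 0.00724 → f = 0.03531 (Swamee-Jain)
Major: h_f = f(L/D)·V²/2g = 0.03531·28448·0.5476 = 550.1 m
Minor: ΣK = 7.74; h_m = ΣK·V²/2g = 4.238 m
Total H_L = 550.1 + 4.238 = 554.4 m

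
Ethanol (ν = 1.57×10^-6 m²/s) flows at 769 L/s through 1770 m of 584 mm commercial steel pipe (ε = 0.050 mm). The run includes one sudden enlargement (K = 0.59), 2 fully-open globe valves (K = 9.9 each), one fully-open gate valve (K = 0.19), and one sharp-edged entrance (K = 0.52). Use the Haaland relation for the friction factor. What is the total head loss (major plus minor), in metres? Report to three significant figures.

V = 4Q/(πD²) = 2.871 m/s; V²/2g = 0.4201 m
Re = 1.07×10^6, ε/D = 8.56×10^-5 → f = 0.01303 (Haaland)
Major: h_f = f(L/D)·V²/2g = 0.01303·3031·0.4201 = 16.60 m
Minor: ΣK = 21.1; h_m = ΣK·V²/2g = 8.863 m
Total H_L = 16.60 + 8.863 = 25.46 m

H_L ≈ 25.5 m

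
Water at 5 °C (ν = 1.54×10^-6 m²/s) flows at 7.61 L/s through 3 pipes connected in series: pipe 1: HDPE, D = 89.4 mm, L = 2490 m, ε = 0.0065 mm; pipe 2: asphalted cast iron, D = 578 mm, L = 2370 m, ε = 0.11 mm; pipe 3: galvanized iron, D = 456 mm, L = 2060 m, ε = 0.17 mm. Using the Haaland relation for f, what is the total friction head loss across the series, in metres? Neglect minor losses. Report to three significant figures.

Pipe 1: V = 1.212 m/s, Re = 7.04×10^4, ε/D = 7.27×10^-5, f = 0.01946, h_1 = f(L/D)V²/2g = 40.59 m
Pipe 2: V = 0.02900 m/s, Re = 1.09×10^4, ε/D = 1.90×10^-4, f = 0.03040, h_2 = f(L/D)V²/2g = 0.005344 m
Pipe 3: V = 0.04660 m/s, Re = 1.38×10^4, ε/D = 3.73×10^-4, f = 0.02886, h_3 = f(L/D)V²/2g = 0.01443 m
Series → Q common, losses add: H = Σh = 40.61 m

H ≈ 40.6 m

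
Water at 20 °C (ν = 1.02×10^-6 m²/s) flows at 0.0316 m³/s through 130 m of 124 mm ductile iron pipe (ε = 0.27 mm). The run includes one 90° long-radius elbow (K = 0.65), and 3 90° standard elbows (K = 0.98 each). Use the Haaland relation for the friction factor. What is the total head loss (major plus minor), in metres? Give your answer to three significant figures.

V = 4Q/(πD²) = 2.617 m/s; V²/2g = 0.3490 m
Re = 3.18×10^5, ε/D = 0.00218 → f = 0.02448 (Haaland)
Major: h_f = f(L/D)·V²/2g = 0.02448·1048·0.3490 = 8.957 m
Minor: ΣK = 3.59; h_m = ΣK·V²/2g = 1.253 m
Total H_L = 8.957 + 1.253 = 10.21 m

H_L ≈ 10.2 m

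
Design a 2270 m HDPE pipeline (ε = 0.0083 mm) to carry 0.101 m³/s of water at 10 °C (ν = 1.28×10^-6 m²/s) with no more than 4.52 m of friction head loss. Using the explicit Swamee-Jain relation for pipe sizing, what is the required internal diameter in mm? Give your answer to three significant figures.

Swamee-Jain (Type III): D = 0.66·[ε^1.25·(LQ²/(gh_f))^4.75 + ν·Q^9.4·(L/(gh_f))^5.2]^0.04
LQ²/(gh_f) = 0.5222; L/(gh_f) = 51.19
Term 1 = ε^1.25·(…)^4.75 = 2.04×10^-8; Term 2 = ν·Q^9.4·(…)^5.2 = 4.32×10^-7
D = 0.66·(2.04×10^-8 + 4.32×10^-7)^0.04 = 0.3679 m = 368 mm
Check: V = 0.950 m/s, Re = 2.73×10^5, f = 0.01488, h_f = 4.22 m ≈ 4.52 m ✓

D ≈ 368 mm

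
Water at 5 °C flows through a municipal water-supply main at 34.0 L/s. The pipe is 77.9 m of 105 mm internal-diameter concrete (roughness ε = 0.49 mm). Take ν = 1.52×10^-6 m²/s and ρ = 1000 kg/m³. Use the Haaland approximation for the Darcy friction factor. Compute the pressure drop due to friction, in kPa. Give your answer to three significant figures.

V = 4Q/(πD²) = 4·0.0340/(π·0.105²) = 3.927 m/s
Re = VD/ν = 3.927·0.105/1.52×10^-6 = 2.71×10^5 → turbulent
ε/D = 0.49/105 = 0.00467
Haaland: f = 0.03014
h_f = f(L/D)V²/(2g) = 0.03014·(77.9/0.105)·3.927²/(2·9.81) = 17.57 m
Δp = ρg·h_f = 1000·9.81·17.57 = 172.4 kPa

Δp ≈ 172 kPa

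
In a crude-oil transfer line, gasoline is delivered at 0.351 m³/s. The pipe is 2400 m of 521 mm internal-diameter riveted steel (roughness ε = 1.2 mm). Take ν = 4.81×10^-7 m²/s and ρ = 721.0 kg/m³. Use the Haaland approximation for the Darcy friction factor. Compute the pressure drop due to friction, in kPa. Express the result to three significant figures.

Δp ≈ 110 kPa

V = 4Q/(πD²) = 4·0.351/(π·0.521²) = 1.646 m/s
Re = VD/ν = 1.646·0.521/4.81×10^-7 = 1.78×10^6 → turbulent
ε/D = 1.2/521 = 0.00230
Haaland: f = 0.02446
h_f = f(L/D)V²/(2g) = 0.02446·(2400/0.521)·1.646²/(2·9.81) = 15.57 m
Δp = ρg·h_f = 721.0·9.81·15.57 = 110.1 kPa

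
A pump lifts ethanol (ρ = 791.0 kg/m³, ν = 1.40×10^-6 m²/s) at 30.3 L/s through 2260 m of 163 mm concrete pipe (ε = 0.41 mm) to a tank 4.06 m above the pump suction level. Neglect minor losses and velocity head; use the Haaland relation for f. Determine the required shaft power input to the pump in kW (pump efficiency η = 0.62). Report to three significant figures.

V = 4Q/(πD²) = 1.452 m/s; Re = 1.69×10^5; ε/D = 0.00252; f = 0.02576
h_f = f(L/D)V²/2g = 38.38 m
Total head H = z + h_f = 4.06 + 38.38 = 42.44 m
P_hyd = ρgQH = 791.0·9.81·0.0303·42.44 = 9.979 kW
P_shaft = P_hyd/η = 9.979/0.62 = 16.09 kW

P_shaft ≈ 16.1 kW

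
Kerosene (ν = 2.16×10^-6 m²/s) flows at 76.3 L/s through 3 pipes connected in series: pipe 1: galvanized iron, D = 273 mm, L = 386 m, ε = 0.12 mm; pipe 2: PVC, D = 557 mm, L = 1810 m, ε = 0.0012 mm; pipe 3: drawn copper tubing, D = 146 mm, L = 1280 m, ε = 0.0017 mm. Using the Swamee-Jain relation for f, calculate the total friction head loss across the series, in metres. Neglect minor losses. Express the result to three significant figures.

H ≈ 137 m

Pipe 1: V = 1.303 m/s, Re = 1.65×10^5, ε/D = 4.40×10^-4, f = 0.01898, h_1 = f(L/D)V²/2g = 2.324 m
Pipe 2: V = 0.3131 m/s, Re = 8.07×10^4, ε/D = 2.15×10^-6, f = 0.01870, h_2 = f(L/D)V²/2g = 0.3037 m
Pipe 3: V = 4.558 m/s, Re = 3.08×10^5, ε/D = 1.16×10^-5, f = 0.01444, h_3 = f(L/D)V²/2g = 134.0 m
Series → Q common, losses add: H = Σh = 136.7 m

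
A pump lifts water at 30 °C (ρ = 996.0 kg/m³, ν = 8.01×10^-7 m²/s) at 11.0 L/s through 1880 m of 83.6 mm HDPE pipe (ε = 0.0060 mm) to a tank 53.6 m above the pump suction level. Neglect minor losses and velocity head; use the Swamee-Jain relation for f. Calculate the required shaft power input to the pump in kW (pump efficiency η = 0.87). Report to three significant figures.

P_shaft ≈ 15.7 kW

V = 4Q/(πD²) = 2.004 m/s; Re = 2.09×10^5; ε/D = 7.18×10^-5; f = 0.01604
h_f = f(L/D)V²/2g = 73.84 m
Total head H = z + h_f = 53.6 + 73.84 = 127.4 m
P_hyd = ρgQH = 996.0·9.81·0.0110·127.4 = 13.70 kW
P_shaft = P_hyd/η = 13.70/0.87 = 15.74 kW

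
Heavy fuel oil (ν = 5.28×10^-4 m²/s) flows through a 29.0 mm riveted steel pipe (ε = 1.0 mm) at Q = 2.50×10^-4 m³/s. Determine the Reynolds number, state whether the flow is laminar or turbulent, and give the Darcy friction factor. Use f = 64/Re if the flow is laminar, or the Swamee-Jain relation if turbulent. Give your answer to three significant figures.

V = 4Q/(πD²) = 0.3785 m/s
Re = VD/ν = 0.3785·0.0290/5.28×10^-4 = 20.8
Re < 2300 → laminar → f = 64/Re = 3.079

Re ≈ 20.8; laminar; f = 64/Re ≈ 3.08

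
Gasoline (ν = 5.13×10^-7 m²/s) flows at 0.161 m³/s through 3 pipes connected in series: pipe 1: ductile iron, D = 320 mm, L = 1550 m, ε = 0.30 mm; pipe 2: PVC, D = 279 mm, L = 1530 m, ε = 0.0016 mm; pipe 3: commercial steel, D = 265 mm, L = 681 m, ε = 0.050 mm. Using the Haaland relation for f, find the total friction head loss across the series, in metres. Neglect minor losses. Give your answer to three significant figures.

Pipe 1: V = 2.002 m/s, Re = 1.25×10^6, ε/D = 9.37×10^-4, f = 0.01959, h_1 = f(L/D)V²/2g = 19.39 m
Pipe 2: V = 2.633 m/s, Re = 1.43×10^6, ε/D = 5.73×10^-6, f = 0.01104, h_2 = f(L/D)V²/2g = 21.41 m
Pipe 3: V = 2.919 m/s, Re = 1.51×10^6, ε/D = 1.89×10^-4, f = 0.01420, h_3 = f(L/D)V²/2g = 15.85 m
Series → Q common, losses add: H = Σh = 56.64 m

H ≈ 56.6 m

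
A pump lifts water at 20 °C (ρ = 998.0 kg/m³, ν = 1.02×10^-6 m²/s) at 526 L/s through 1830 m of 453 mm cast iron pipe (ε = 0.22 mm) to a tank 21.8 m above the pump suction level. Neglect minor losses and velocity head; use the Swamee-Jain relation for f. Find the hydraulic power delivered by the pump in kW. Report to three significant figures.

V = 4Q/(πD²) = 3.264 m/s; Re = 1.45×10^6; ε/D = 4.86×10^-4; f = 0.01704
h_f = f(L/D)V²/2g = 37.36 m
Total head H = z + h_f = 21.8 + 37.36 = 59.16 m
P_hyd = ρgQH = 998.0·9.81·0.526·59.16 = 304.7 kW

P_hyd ≈ 305 kW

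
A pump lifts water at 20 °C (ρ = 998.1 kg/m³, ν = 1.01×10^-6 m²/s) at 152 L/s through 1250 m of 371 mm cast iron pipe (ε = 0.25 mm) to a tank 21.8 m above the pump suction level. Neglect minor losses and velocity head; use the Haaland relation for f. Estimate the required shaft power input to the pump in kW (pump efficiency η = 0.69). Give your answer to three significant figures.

P_shaft ≈ 60.6 kW

V = 4Q/(πD²) = 1.406 m/s; Re = 5.16×10^5; ε/D = 6.74×10^-4; f = 0.01858
h_f = f(L/D)V²/2g = 6.308 m
Total head H = z + h_f = 21.8 + 6.308 = 28.11 m
P_hyd = ρgQH = 998.1·9.81·0.152·28.11 = 41.83 kW
P_shaft = P_hyd/η = 41.83/0.69 = 60.63 kW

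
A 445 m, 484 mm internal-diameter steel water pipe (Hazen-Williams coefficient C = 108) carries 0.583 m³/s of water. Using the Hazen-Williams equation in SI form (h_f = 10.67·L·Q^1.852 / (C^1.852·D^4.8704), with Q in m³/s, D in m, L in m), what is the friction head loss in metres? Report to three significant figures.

h_f = 10.67·445·0.583^1.852 / (108^1.852·0.484^4.8704) = 10.27 m

h_f ≈ 10.3 m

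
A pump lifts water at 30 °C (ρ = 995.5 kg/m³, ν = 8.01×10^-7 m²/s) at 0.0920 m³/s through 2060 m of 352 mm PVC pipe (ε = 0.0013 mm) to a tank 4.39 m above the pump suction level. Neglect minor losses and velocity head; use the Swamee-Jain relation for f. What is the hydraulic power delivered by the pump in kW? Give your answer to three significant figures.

P_hyd ≈ 7.20 kW

V = 4Q/(πD²) = 0.9454 m/s; Re = 4.15×10^5; ε/D = 3.69×10^-6; f = 0.01359
h_f = f(L/D)V²/2g = 3.623 m
Total head H = z + h_f = 4.39 + 3.623 = 8.013 m
P_hyd = ρgQH = 995.5·9.81·0.0920·8.013 = 7.199 kW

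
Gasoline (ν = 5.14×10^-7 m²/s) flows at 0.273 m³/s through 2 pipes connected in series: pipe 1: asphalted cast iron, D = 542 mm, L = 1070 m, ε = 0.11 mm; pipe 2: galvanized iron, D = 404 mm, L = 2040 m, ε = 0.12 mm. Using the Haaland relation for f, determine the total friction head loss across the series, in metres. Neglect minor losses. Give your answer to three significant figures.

H ≈ 19.9 m

Pipe 1: V = 1.183 m/s, Re = 1.25×10^6, ε/D = 2.03×10^-4, f = 0.01448, h_1 = f(L/D)V²/2g = 2.040 m
Pipe 2: V = 2.130 m/s, Re = 1.67×10^6, ε/D = 2.97×10^-4, f = 0.01533, h_2 = f(L/D)V²/2g = 17.89 m
Series → Q common, losses add: H = Σh = 19.93 m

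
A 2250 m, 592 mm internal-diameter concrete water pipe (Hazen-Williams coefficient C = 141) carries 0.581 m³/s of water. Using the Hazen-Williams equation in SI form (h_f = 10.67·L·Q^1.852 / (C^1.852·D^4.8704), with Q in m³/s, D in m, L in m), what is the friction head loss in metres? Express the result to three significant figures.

h_f = 10.67·2250·0.581^1.852 / (141^1.852·0.592^4.8704) = 11.81 m

h_f ≈ 11.8 m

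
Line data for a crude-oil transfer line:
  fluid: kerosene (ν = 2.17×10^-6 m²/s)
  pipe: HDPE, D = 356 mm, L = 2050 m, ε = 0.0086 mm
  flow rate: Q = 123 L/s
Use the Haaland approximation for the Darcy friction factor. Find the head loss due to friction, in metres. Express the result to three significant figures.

h_f ≈ 7.00 m

V = 4Q/(πD²) = 4·0.123/(π·0.356²) = 1.236 m/s
Re = VD/ν = 1.236·0.356/2.17×10^-6 = 2.03×10^5 → turbulent
ε/D = 0.0086/356 = 2.42×10^-5
Haaland: f = 0.01561
h_f = f(L/D)V²/(2g) = 0.01561·(2050/0.356)·1.236²/(2·9.81) = 6.997 m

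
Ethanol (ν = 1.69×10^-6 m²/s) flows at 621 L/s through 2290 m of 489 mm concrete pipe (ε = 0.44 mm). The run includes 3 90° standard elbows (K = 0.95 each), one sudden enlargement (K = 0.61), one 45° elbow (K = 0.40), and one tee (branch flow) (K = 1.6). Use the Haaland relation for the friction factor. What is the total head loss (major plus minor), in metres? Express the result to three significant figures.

H_L ≈ 53.9 m

V = 4Q/(πD²) = 3.307 m/s; V²/2g = 0.5573 m
Re = 9.57×10^5, ε/D = 9.00×10^-4 → f = 0.01948 (Haaland)
Major: h_f = f(L/D)·V²/2g = 0.01948·4683·0.5573 = 50.83 m
Minor: ΣK = 5.46; h_m = ΣK·V²/2g = 3.043 m
Total H_L = 50.83 + 3.043 = 53.88 m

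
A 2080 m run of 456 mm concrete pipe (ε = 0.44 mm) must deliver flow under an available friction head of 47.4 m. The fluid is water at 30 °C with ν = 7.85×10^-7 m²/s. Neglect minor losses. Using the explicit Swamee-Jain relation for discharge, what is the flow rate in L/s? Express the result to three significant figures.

Q ≈ 526 L/s

Swamee-Jain (Type II): Q = -0.965·√(gD⁵h_f/L)·ln[ε/(3.7D) + √(3.17ν²L/(gD³h_f))]
√(gD⁵h_f/L) = √(9.81·0.456⁵·47.4/2080) = 0.06639
ε/(3.7D) = 2.61×10^-4; √(3.17ν²L/(gD³h_f)) = 9.60×10^-6
Q = -0.965·0.06639·ln(2.704×10^-4) = 0.5263 m³/s
Check: V = 3.22 m/s, Re = 1.87×10^6, f = 0.01970, h_f = 47.6 m ≈ 47.4 m ✓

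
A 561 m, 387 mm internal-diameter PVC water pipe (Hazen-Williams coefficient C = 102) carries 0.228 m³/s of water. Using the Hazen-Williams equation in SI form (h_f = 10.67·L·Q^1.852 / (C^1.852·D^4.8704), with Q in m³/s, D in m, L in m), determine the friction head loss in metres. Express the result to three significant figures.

h_f = 10.67·561·0.228^1.852 / (102^1.852·0.387^4.8704) = 7.518 m

h_f ≈ 7.52 m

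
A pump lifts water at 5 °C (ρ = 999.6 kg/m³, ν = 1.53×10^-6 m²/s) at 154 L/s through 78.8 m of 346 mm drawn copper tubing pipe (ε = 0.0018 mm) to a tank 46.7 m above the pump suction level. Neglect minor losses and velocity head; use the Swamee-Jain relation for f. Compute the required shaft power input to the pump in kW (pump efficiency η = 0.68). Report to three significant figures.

V = 4Q/(πD²) = 1.638 m/s; Re = 3.70×10^5; ε/D = 5.20×10^-6; f = 0.01389
h_f = f(L/D)V²/2g = 0.4326 m
Total head H = z + h_f = 46.7 + 0.4326 = 47.13 m
P_hyd = ρgQH = 999.6·9.81·0.154·47.13 = 71.18 kW
P_shaft = P_hyd/η = 71.18/0.68 = 104.7 kW

P_shaft ≈ 105 kW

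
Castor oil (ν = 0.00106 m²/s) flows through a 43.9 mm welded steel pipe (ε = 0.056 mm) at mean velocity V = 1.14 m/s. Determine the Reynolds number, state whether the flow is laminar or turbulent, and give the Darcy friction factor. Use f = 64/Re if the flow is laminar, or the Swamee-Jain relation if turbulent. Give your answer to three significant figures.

Re ≈ 47.2; laminar; f = 64/Re ≈ 1.36

Re = VD/ν = 1.140·0.0439/0.00106 = 47.2
Re < 2300 → laminar → f = 64/Re = 1.356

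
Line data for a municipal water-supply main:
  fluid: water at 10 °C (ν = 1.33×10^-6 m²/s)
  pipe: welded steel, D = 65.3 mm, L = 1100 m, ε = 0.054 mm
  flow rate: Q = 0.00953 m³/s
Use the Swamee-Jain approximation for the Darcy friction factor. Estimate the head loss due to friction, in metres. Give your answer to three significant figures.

h_f ≈ 146 m

V = 4Q/(πD²) = 4·0.00953/(π·0.0653²) = 2.846 m/s
Re = VD/ν = 2.846·0.0653/1.33×10^-6 = 1.40×10^5 → turbulent
ε/D = 0.054/65.3 = 8.27×10^-4
Swamee-Jain: f = 0.02105
h_f = f(L/D)V²/(2g) = 0.02105·(1100/0.0653)·2.846²/(2·9.81) = 146.3 m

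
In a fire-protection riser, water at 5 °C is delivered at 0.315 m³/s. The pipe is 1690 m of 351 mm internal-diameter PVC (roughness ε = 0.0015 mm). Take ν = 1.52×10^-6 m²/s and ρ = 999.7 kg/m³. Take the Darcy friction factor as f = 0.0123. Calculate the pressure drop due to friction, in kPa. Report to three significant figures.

V = 4Q/(πD²) = 4·0.315/(π·0.351²) = 3.255 m/s
h_f = f(L/D)V²/(2g) = 0.01230·(1690/0.351)·3.255²/(2·9.81) = 31.99 m
Δp = ρg·h_f = 999.7·9.81·31.99 = 313.7 kPa

Δp ≈ 314 kPa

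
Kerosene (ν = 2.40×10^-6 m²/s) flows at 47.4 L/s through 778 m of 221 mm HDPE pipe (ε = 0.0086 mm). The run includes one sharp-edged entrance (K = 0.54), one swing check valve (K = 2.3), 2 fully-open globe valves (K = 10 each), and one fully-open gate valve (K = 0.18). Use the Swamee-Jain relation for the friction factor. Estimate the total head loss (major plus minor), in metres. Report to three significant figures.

V = 4Q/(πD²) = 1.236 m/s; V²/2g = 0.07782 m
Re = 1.14×10^5, ε/D = 3.89×10^-5 → f = 0.01764 (Swamee-Jain)
Major: h_f = f(L/D)·V²/2g = 0.01764·3520·0.07782 = 4.834 m
Minor: ΣK = 23.0; h_m = ΣK·V²/2g = 1.791 m
Total H_L = 4.834 + 1.791 = 6.625 m

H_L ≈ 6.63 m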